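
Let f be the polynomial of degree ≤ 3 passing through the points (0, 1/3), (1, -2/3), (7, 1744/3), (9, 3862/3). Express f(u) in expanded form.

Write f(u) = au^3 + bu^2 + cu + d. Substituting each data point gives a linear system:
  d = 1/3
  a + b + c + d = -2/3
  343a + 49b + 7c + d = 1744/3
  729a + 81b + 9c + d = 3862/3
Solving the system yields a = 2, b = -2, c = -1, d = 1/3.
So f(u) = 2u^3 - 2u^2 - u + 1/3.
Check: f(1) = -2/3. ✓

f(u) = 2u^3 - 2u^2 - u + 1/3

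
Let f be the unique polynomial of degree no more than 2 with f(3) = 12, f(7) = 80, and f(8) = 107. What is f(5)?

38

Using the Lagrange interpolation formula with nodes 3, 7, 8:
  L_0(t) = (t - 7)(t - 8) / 20
  L_1(t) = (t - 3)(t - 8) / -4
  L_2(t) = (t - 3)(t - 7) / 5
Then f(t) = 12·L_0(t) + 80·L_1(t) + 107·L_2(t).
Expanding and collecting terms gives f(t) = 2t^2 - 3t + 3.
Evaluating at t = 5: f(5) = 38.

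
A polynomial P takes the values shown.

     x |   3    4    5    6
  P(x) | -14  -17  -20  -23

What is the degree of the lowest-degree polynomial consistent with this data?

Forward differences of the values at x = 3, 4, 5, 6:
  P  : -14  -17  -20  -23
  Δ  : -3  -3  -3
  Δ^2: 0  0
  Δ^3: 0
The first differences are constant (-3) and nonzero, while all higher differences vanish, so the minimal degree is 1.

1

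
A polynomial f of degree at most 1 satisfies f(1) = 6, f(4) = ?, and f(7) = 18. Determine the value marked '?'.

On equispaced nodes a degree-1 polynomial has vanishing second forward difference, so
  f(1) - 2·f(4) + f(7) = 0.
Substituting the known values and solving for f(4):
  -2·f(4) = -24
  f(4) = 12.

12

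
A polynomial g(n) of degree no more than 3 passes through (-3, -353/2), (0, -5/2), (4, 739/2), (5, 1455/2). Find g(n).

Using the Lagrange interpolation formula with nodes -3, 0, 4, 5:
  L_0(n) = n(n - 4)(n - 5) / -168
  L_1(n) = (n + 3)(n - 4)(n - 5) / 60
  L_2(n) = (n + 3)n(n - 5) / -28
  L_3(n) = (n + 3)n(n - 4) / 40
Then g(n) = -353/2·L_0(n) - 5/2·L_1(n) + 739/2·L_2(n) + 1455/2·L_3(n).
Expanding and collecting terms gives g(n) = 6n^3 - n^2 + n - 5/2.
Check: g(5) = 1455/2. ✓

g(n) = 6n^3 - n^2 + n - 5/2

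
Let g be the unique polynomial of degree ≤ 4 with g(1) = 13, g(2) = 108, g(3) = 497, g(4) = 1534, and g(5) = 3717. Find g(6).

7688

Using the Lagrange interpolation formula with nodes 1, 2, 3, 4, 5:
  L_0(n) = (n - 2)(n - 3)(n - 4)(n - 5) / 24
  L_1(n) = (n - 1)(n - 3)(n - 4)(n - 5) / -6
  L_2(n) = (n - 1)(n - 2)(n - 4)(n - 5) / 4
  L_3(n) = (n - 1)(n - 2)(n - 3)(n - 5) / -6
  L_4(n) = (n - 1)(n - 2)(n - 3)(n - 4) / 24
Then g(n) = 13·L_0(n) + 108·L_1(n) + 497·L_2(n) + 1534·L_3(n) + 3717·L_4(n).
Expanding and collecting terms gives g(n) = 6n⁴ - n³ + 3n² + 3n + 2.
Evaluating at n = 6: g(6) = 7688.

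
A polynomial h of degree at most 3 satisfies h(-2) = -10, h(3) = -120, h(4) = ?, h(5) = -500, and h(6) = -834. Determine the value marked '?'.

-268

The 4 known points determine the degree-3 polynomial uniquely.
Write h(t) = at^3 + bt^2 + ct + d. Substituting each data point gives a linear system:
  -8a + 4b - 2c + d = -10
  27a + 9b + 3c + d = -120
  125a + 25b + 5c + d = -500
  216a + 36b + 6c + d = -834
Solving the system yields a = -3, b = -6, c = 5, d = 0.
So h(t) = -3t^3 - 6t^2 + 5t.
Then h(4) = -268.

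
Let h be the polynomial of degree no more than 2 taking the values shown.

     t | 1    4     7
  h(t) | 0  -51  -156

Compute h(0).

5

Using the Lagrange interpolation formula with nodes 1, 4, 7:
  L_0(t) = (t - 4)(t - 7) / 18
  L_1(t) = (t - 1)(t - 7) / -9
  L_2(t) = (t - 1)(t - 4) / 18
Then h(t) = 0·L_0(t) - 51·L_1(t) - 156·L_2(t).
Expanding and collecting terms gives h(t) = -3t^2 - 2t + 5.
Evaluating at t = 0: h(0) = 5.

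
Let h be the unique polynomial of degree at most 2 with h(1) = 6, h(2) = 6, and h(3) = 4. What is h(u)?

Write h(u) = au^2 + bu + c. Substituting each data point gives a linear system:
  a + b + c = 6
  4a + 2b + c = 6
  9a + 3b + c = 4
Solving the system yields a = -1, b = 3, c = 4.
So h(u) = -u^2 + 3u + 4.
Check: h(1) = 6. ✓

h(u) = -u^2 + 3u + 4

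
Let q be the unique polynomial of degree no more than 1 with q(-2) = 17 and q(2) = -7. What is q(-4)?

Using the Lagrange interpolation formula with nodes -2, 2:
  L_0(x) = (x - 2) / -4
  L_1(x) = (x + 2) / 4
Then q(x) = 17·L_0(x) - 7·L_1(x).
Expanding and collecting terms gives q(x) = -6x + 5.
Evaluating at x = -4: q(-4) = 29.

29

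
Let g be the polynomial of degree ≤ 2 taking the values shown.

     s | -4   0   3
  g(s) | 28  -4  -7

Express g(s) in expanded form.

g(s) = s^2 - 4s - 4

Using the Lagrange interpolation formula with nodes -4, 0, 3:
  L_0(s) = s(s - 3) / 28
  L_1(s) = (s + 4)(s - 3) / -12
  L_2(s) = (s + 4)s / 21
Then g(s) = 28·L_0(s) - 4·L_1(s) - 7·L_2(s).
Expanding and collecting terms gives g(s) = s^2 - 4s - 4.
Check: g(3) = -7. ✓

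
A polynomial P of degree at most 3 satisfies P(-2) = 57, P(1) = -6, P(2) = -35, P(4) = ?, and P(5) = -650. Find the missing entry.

-321

The 4 known points determine the degree-3 polynomial uniquely.
Write P(n) = an^3 + bn^2 + cn + d. Substituting each data point gives a linear system:
  -8a + 4b - 2c + d = 57
  a + b + c + d = -6
  8a + 4b + 2c + d = -35
  125a + 25b + 5c + d = -650
Solving the system yields a = -6, b = 4, c = 1, d = -5.
So P(n) = -6n^3 + 4n^2 + n - 5.
Then P(4) = -321.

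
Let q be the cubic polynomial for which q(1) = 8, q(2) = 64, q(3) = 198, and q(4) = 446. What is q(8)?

Forward differences of the values at t = 1, 2, 3, 4:
  q  : 8  64  198  446
  Δ  : 56  134  248
  Δ^2: 78  114
  Δ^3: 36
The third differences are constant, confirming degree 3.
Interpolating (Newton forward form) and evaluating at t = 8 gives q(8) = 3298.

3298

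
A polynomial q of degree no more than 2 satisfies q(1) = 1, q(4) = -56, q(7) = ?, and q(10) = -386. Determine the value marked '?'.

-185

On equispaced nodes a degree-2 polynomial has vanishing third forward difference, so
  - q(1) + 3·q(4) - 3·q(7) + q(10) = 0.
Substituting the known values and solving for q(7):
  -3·q(7) = 555
  q(7) = -185.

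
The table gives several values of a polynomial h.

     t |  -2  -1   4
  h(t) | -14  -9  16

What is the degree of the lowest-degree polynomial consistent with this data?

Divided differences on the nodes -2, -1, 4:
  order 0: -14  -9  16
  order 1: 5  5
  order 2: 0
The order-1 divided differences are all 5 (nonzero) and every higher order vanishes, so the data lies on a polynomial of degree exactly 1.

1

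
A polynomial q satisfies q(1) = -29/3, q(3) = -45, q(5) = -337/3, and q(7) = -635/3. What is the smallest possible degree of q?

2

Forward differences of the values at s = 1, 3, 5, 7:
  q  : -29/3  -45  -337/3  -635/3
  Δ  : -106/3  -202/3  -298/3
  Δ^2: -32  -32
  Δ^3: 0
The second differences are constant (-32) and nonzero, while all higher differences vanish, so the minimal degree is 2.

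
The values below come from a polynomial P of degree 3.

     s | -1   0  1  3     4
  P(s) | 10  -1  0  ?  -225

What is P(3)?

The 4 known points determine the degree-3 polynomial uniquely.
Write P(s) = as^3 + bs^2 + cs + d. Substituting each data point gives a linear system:
  -a + b - c + d = 10
  d = -1
  a + b + c + d = 0
  64a + 16b + 4c + d = -225
Solving the system yields a = -5, b = 6, c = 0, d = -1.
So P(s) = -5s³ + 6s² - 1.
Then P(3) = -82.

-82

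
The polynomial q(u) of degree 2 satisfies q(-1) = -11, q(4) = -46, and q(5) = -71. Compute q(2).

Write q(u) = au^2 + bu + c. Substituting each data point gives a linear system:
  a - b + c = -11
  16a + 4b + c = -46
  25a + 5b + c = -71
Solving the system yields a = -3, b = 2, c = -6.
So q(u) = -3u^2 + 2u - 6.
Then q(2) = -14.

-14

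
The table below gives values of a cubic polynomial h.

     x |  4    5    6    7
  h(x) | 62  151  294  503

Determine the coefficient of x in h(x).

-6

Write h(x) = ax^3 + bx^2 + cx + d. Substituting each data point gives a linear system:
  64a + 16b + 4c + d = 62
  125a + 25b + 5c + d = 151
  216a + 36b + 6c + d = 294
  343a + 49b + 7c + d = 503
Solving the system yields a = 2, b = -3, c = -6, d = 6.
So h(x) = 2x^3 - 3x^2 - 6x + 6.
The coefficient of x is -6.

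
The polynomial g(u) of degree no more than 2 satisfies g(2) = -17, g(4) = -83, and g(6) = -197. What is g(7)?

-272

Write g(u) = au^2 + bu + c. Substituting each data point gives a linear system:
  4a + 2b + c = -17
  16a + 4b + c = -83
  36a + 6b + c = -197
Solving the system yields a = -6, b = 3, c = 1.
So g(u) = -6u² + 3u + 1.
Then g(7) = -272.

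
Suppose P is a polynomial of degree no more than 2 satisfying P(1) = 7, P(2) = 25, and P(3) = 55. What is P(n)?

Using the Lagrange interpolation formula with nodes 1, 2, 3:
  L_0(n) = (n - 2)(n - 3) / 2
  L_1(n) = (n - 1)(n - 3) / -1
  L_2(n) = (n - 1)(n - 2) / 2
Then P(n) = 7·L_0(n) + 25·L_1(n) + 55·L_2(n).
Expanding and collecting terms gives P(n) = 6n² + 1.
Check: P(1) = 7. ✓

P(n) = 6n^2 + 1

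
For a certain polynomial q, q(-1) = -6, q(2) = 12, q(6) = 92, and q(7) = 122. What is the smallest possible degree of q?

2

Divided differences on the nodes -1, 2, 6, 7:
  order 0: -6  12  92  122
  order 1: 6  20  30
  order 2: 2  2
  order 3: 0
The order-2 divided differences are all 2 (nonzero) and every higher order vanishes, so the data lies on a polynomial of degree exactly 2.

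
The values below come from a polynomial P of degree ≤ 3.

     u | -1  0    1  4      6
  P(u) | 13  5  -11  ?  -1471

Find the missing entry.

The 4 known points determine the degree-3 polynomial uniquely.
Write P(u) = au^3 + bu^2 + cu + d. Substituting each data point gives a linear system:
  -a + b - c + d = 13
  d = 5
  a + b + c + d = -11
  216a + 36b + 6c + d = -1471
Solving the system yields a = -6, b = -4, c = -6, d = 5.
So P(u) = -6u³ - 4u² - 6u + 5.
Then P(4) = -467.

-467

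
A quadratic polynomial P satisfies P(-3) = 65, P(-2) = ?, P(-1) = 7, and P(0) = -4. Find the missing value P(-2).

30

The 3 known points determine the degree-2 polynomial uniquely.
Write P(t) = at^2 + bt + c. Substituting each data point gives a linear system:
  9a - 3b + c = 65
  a - b + c = 7
  c = -4
Solving the system yields a = 6, b = -5, c = -4.
So P(t) = 6t² - 5t - 4.
Then P(-2) = 30.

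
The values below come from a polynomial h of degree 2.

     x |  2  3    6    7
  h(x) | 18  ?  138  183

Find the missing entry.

39

The 3 known points determine the degree-2 polynomial uniquely.
Write h(x) = ax^2 + bx + c. Substituting each data point gives a linear system:
  4a + 2b + c = 18
  36a + 6b + c = 138
  49a + 7b + c = 183
Solving the system yields a = 3, b = 6, c = -6.
So h(x) = 3x^2 + 6x - 6.
Then h(3) = 39.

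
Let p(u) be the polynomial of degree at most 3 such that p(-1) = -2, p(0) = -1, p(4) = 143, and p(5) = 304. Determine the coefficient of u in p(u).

Write p(u) = au^3 + bu^2 + cu + d. Substituting each data point gives a linear system:
  -a + b - c + d = -2
  d = -1
  64a + 16b + 4c + d = 143
  125a + 25b + 5c + d = 304
Solving the system yields a = 3, b = -2, c = -4, d = -1.
So p(u) = 3u^3 - 2u^2 - 4u - 1.
The coefficient of u is -4.

-4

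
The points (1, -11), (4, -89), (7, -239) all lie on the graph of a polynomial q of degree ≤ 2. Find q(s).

Using the Lagrange interpolation formula with nodes 1, 4, 7:
  L_0(s) = (s - 4)(s - 7) / 18
  L_1(s) = (s - 1)(s - 7) / -9
  L_2(s) = (s - 1)(s - 4) / 18
Then q(s) = -11·L_0(s) - 89·L_1(s) - 239·L_2(s).
Expanding and collecting terms gives q(s) = -4s^2 - 6s - 1.
Check: q(1) = -11. ✓

q(s) = -4s^2 - 6s - 1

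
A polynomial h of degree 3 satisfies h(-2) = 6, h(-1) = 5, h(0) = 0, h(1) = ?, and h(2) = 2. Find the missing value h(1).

-3

The 4 known points determine the degree-3 polynomial uniquely.
Write h(t) = at^3 + bt^2 + ct + d. Substituting each data point gives a linear system:
  -8a + 4b - 2c + d = 6
  -a + b - c + d = 5
  d = 0
  8a + 4b + 2c + d = 2
Solving the system yields a = 1, b = 1, c = -5, d = 0.
So h(t) = t^3 + t^2 - 5t.
Then h(1) = -3.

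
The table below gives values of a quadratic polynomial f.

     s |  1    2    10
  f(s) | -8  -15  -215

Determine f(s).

Using the Lagrange interpolation formula with nodes 1, 2, 10:
  L_0(s) = (s - 2)(s - 10) / 9
  L_1(s) = (s - 1)(s - 10) / -8
  L_2(s) = (s - 1)(s - 2) / 72
Then f(s) = -8·L_0(s) - 15·L_1(s) - 215·L_2(s).
Expanding and collecting terms gives f(s) = -2s^2 - s - 5.
Check: f(2) = -15. ✓

f(s) = -2s^2 - s - 5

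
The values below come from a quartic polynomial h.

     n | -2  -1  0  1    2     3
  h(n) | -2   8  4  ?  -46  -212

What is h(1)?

The 5 known points determine the degree-4 polynomial uniquely.
Write h(n) = an^4 + bn^3 + cn^2 + dn + e. Substituting each data point gives a linear system:
  16a - 8b + 4c - 2d + e = -2
  a - b + c - d + e = 8
  e = 4
  16a + 8b + 4c + 2d + e = -46
  81a + 27b + 9c + 3d + e = -212
Solving the system yields a = -2, b = -2, c = 1, d = -3, e = 4.
So h(n) = -2n^4 - 2n^3 + n^2 - 3n + 4.
Then h(1) = -2.

-2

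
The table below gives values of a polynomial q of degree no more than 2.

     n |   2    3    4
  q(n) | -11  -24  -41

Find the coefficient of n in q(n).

Write q(n) = an^2 + bn + c. Substituting each data point gives a linear system:
  4a + 2b + c = -11
  9a + 3b + c = -24
  16a + 4b + c = -41
Solving the system yields a = -2, b = -3, c = 3.
So q(n) = -2n^2 - 3n + 3.
The coefficient of n is -3.

-3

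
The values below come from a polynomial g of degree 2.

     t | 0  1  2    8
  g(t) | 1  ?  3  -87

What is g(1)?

The 3 known points determine the degree-2 polynomial uniquely.
Write g(t) = at^2 + bt + c. Substituting each data point gives a linear system:
  c = 1
  4a + 2b + c = 3
  64a + 8b + c = -87
Solving the system yields a = -2, b = 5, c = 1.
So g(t) = -2t^2 + 5t + 1.
Then g(1) = 4.

4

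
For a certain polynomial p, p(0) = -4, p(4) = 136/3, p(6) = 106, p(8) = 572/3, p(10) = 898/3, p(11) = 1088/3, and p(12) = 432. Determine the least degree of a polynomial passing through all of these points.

2

Divided differences on the nodes 0, 4, 6, 8, 10, 11, 12:
  order 0: -4  136/3  106  572/3  898/3  1088/3  432
  order 1: 37/3  91/3  127/3  163/3  190/3  208/3
  order 2: 3  3  3  3  3
  order 3: 0  0  0  0
  order 4: 0  0  0
  order 5: 0  0
  order 6: 0
The order-2 divided differences are all 3 (nonzero) and every higher order vanishes, so the data lies on a polynomial of degree exactly 2.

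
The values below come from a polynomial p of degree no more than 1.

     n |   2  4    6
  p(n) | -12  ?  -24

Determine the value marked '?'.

-18

On equispaced nodes a degree-1 polynomial has vanishing second forward difference, so
  p(2) - 2·p(4) + p(6) = 0.
Substituting the known values and solving for p(4):
  -2·p(4) = 36
  p(4) = -18.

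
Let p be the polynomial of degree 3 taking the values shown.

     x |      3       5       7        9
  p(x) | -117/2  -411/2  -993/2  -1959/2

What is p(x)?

p(x) = -x^3 - 3x^2 - (1/2)x - 3

Using the Lagrange interpolation formula with nodes 3, 5, 7, 9:
  L_0(x) = (x - 5)(x - 7)(x - 9) / -48
  L_1(x) = (x - 3)(x - 7)(x - 9) / 16
  L_2(x) = (x - 3)(x - 5)(x - 9) / -16
  L_3(x) = (x - 3)(x - 5)(x - 7) / 48
Then p(x) = -117/2·L_0(x) - 411/2·L_1(x) - 993/2·L_2(x) - 1959/2·L_3(x).
Expanding and collecting terms gives p(x) = -x³ - 3x² - (1/2)x - 3.
Check: p(3) = -117/2. ✓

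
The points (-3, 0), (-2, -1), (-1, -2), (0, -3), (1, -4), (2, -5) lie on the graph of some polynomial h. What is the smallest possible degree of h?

Forward differences of the values at x = -3, -2, -1, 0, 1, 2:
  h  : 0  -1  -2  -3  -4  -5
  Δ  : -1  -1  -1  -1  -1
  Δ^2: 0  0  0  0
  Δ^3: 0  0  0
  Δ^4: 0  0
  Δ^5: 0
The first differences are constant (-1) and nonzero, while all higher differences vanish, so the minimal degree is 1.

1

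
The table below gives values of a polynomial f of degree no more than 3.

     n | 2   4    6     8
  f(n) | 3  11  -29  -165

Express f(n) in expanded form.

f(n) = -n^3 + 6n^2 - 4n - 5

Write f(n) = an^3 + bn^2 + cn + d. Substituting each data point gives a linear system:
  8a + 4b + 2c + d = 3
  64a + 16b + 4c + d = 11
  216a + 36b + 6c + d = -29
  512a + 64b + 8c + d = -165
Solving the system yields a = -1, b = 6, c = -4, d = -5.
So f(n) = -n^3 + 6n^2 - 4n - 5.
Check: f(6) = -29. ✓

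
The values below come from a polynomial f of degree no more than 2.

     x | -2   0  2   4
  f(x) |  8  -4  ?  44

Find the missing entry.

On equispaced nodes a degree-2 polynomial has vanishing third forward difference, so
  - f(-2) + 3·f(0) - 3·f(2) + f(4) = 0.
Substituting the known values and solving for f(2):
  -3·f(2) = -24
  f(2) = 8.

8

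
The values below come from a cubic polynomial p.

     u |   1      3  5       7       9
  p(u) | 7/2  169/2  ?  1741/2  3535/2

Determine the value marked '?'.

683/2

On equispaced nodes a degree-3 polynomial has vanishing fourth forward difference, so
  p(1) - 4·p(3) + 6·p(5) - 4·p(7) + p(9) = 0.
Substituting the known values and solving for p(5):
  6·p(5) = 2049
  p(5) = 683/2.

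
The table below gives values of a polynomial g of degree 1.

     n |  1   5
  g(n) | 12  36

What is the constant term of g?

6

Write g(n) = an + b. Substituting each data point gives a linear system:
  a + b = 12
  5a + b = 36
Solving the system yields a = 6, b = 6.
So g(n) = 6n + 6.
The constant term is 6.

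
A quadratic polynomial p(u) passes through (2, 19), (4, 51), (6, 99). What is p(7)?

129

Forward differences of the values at u = 2, 4, 6:
  p  : 19  51  99
  Δ  : 32  48
  Δ^2: 16
The second differences are constant, confirming degree 2.
Interpolating (Newton forward form) and evaluating at u = 7 gives p(7) = 129.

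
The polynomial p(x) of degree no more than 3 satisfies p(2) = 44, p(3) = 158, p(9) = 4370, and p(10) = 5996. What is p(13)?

13178

Write p(x) = ax^3 + bx^2 + cx + d. Substituting each data point gives a linear system:
  8a + 4b + 2c + d = 44
  27a + 9b + 3c + d = 158
  729a + 81b + 9c + d = 4370
  1000a + 100b + 10c + d = 5996
Solving the system yields a = 6, b = 0, c = 0, d = -4.
So p(x) = 6x^3 - 4.
Then p(13) = 13178.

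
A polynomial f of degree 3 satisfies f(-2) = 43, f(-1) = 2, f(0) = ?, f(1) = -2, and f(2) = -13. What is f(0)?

-5

On equispaced nodes a degree-3 polynomial has vanishing fourth forward difference, so
  f(-2) - 4·f(-1) + 6·f(0) - 4·f(1) + f(2) = 0.
Substituting the known values and solving for f(0):
  6·f(0) = -30
  f(0) = -5.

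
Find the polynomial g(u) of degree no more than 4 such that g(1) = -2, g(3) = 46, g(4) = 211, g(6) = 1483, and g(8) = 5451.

Write g(u) = au^4 + bu^3 + cu^2 + du + e. Substituting each data point gives a linear system:
  a + b + c + d + e = -2
  81a + 27b + 9c + 3d + e = 46
  256a + 64b + 16c + 4d + e = 211
  1296a + 216b + 36c + 6d + e = 1483
  4096a + 512b + 64c + 8d + e = 5451
Solving the system yields a = 2, b = -6, c = 5, d = 2, e = -5.
So g(u) = 2u⁴ - 6u³ + 5u² + 2u - 5.
Check: g(6) = 1483. ✓

g(u) = 2u^4 - 6u^3 + 5u^2 + 2u - 5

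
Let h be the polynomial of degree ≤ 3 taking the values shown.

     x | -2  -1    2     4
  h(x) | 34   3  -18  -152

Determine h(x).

Using the Lagrange interpolation formula with nodes -2, -1, 2, 4:
  L_0(x) = (x + 1)(x - 2)(x - 4) / -24
  L_1(x) = (x + 2)(x - 2)(x - 4) / 15
  L_2(x) = (x + 2)(x + 1)(x - 4) / -24
  L_3(x) = (x + 2)(x + 1)(x - 2) / 60
Then h(x) = 34·L_0(x) + 3·L_1(x) - 18·L_2(x) - 152·L_3(x).
Expanding and collecting terms gives h(x) = -3x^3 + 3x^2 - x - 4.
Check: h(-2) = 34. ✓

h(x) = -3x^3 + 3x^2 - x - 4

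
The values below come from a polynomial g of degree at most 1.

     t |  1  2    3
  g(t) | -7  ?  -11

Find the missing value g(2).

On equispaced nodes a degree-1 polynomial has vanishing second forward difference, so
  g(1) - 2·g(2) + g(3) = 0.
Substituting the known values and solving for g(2):
  -2·g(2) = 18
  g(2) = -9.

-9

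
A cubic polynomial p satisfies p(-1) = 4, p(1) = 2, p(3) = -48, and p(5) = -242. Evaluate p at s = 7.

Write p(s) = as^3 + bs^2 + cs + d. Substituting each data point gives a linear system:
  -a + b - c + d = 4
  a + b + c + d = 2
  27a + 9b + 3c + d = -48
  125a + 25b + 5c + d = -242
Solving the system yields a = -2, b = 0, c = 1, d = 3.
So p(s) = -2s^3 + s + 3.
Then p(7) = -676.

-676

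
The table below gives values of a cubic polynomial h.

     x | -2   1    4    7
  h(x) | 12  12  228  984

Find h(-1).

8

Forward differences of the values at x = -2, 1, 4, 7:
  h  : 12  12  228  984
  Δ  : 0  216  756
  Δ^2: 216  540
  Δ^3: 324
The third differences are constant, confirming degree 3.
Interpolating (Newton forward form) and evaluating at x = -1 gives h(-1) = 8.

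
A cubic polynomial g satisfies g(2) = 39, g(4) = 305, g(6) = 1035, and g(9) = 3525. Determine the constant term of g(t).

-3

Write g(t) = at^3 + bt^2 + ct + d. Substituting each data point gives a linear system:
  8a + 4b + 2c + d = 39
  64a + 16b + 4c + d = 305
  216a + 36b + 6c + d = 1035
  729a + 81b + 9c + d = 3525
Solving the system yields a = 5, b = -2, c = 5, d = -3.
So g(t) = 5t^3 - 2t^2 + 5t - 3.
The constant term is -3.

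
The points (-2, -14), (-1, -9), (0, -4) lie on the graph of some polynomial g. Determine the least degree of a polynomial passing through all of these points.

1

Forward differences of the values at u = -2, -1, 0:
  g  : -14  -9  -4
  Δ  : 5  5
  Δ^2: 0
The first differences are constant (5) and nonzero, while all higher differences vanish, so the minimal degree is 1.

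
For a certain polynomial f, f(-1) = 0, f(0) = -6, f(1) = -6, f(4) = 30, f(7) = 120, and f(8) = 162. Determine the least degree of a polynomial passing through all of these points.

2

Divided differences on the nodes -1, 0, 1, 4, 7, 8:
  order 0: 0  -6  -6  30  120  162
  order 1: -6  0  12  30  42
  order 2: 3  3  3  3
  order 3: 0  0  0
  order 4: 0  0
  order 5: 0
The order-2 divided differences are all 3 (nonzero) and every higher order vanishes, so the data lies on a polynomial of degree exactly 2.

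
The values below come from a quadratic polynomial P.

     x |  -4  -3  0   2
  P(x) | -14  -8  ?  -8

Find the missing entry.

-2

The 3 known points determine the degree-2 polynomial uniquely.
Write P(x) = ax^2 + bx + c. Substituting each data point gives a linear system:
  16a - 4b + c = -14
  9a - 3b + c = -8
  4a + 2b + c = -8
Solving the system yields a = -1, b = -1, c = -2.
So P(x) = -x^2 - x - 2.
Then P(0) = -2.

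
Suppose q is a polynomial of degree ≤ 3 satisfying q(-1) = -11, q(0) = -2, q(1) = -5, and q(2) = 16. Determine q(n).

Write q(n) = an^3 + bn^2 + cn + d. Substituting each data point gives a linear system:
  -a + b - c + d = -11
  d = -2
  a + b + c + d = -5
  8a + 4b + 2c + d = 16
Solving the system yields a = 6, b = -6, c = -3, d = -2.
So q(n) = 6n^3 - 6n^2 - 3n - 2.
Check: q(2) = 16. ✓

q(n) = 6n^3 - 6n^2 - 3n - 2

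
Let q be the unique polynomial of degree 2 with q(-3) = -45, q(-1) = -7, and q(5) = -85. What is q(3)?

-27

Write q(x) = ax^2 + bx + c. Substituting each data point gives a linear system:
  9a - 3b + c = -45
  a - b + c = -7
  25a + 5b + c = -85
Solving the system yields a = -4, b = 3, c = 0.
So q(x) = -4x^2 + 3x.
Then q(3) = -27.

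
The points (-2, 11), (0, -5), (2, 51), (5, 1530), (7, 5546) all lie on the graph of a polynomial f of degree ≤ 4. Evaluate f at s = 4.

659

Using the Lagrange interpolation formula with nodes -2, 0, 2, 5, 7:
  L_0(s) = s(s - 2)(s - 5)(s - 7) / 504
  L_1(s) = (s + 2)(s - 2)(s - 5)(s - 7) / -140
  L_2(s) = (s + 2)s(s - 5)(s - 7) / 120
  L_3(s) = (s + 2)s(s - 2)(s - 7) / -210
  L_4(s) = (s + 2)s(s - 2)(s - 5) / 630
Then f(s) = 11·L_0(s) - 5·L_1(s) + 51·L_2(s) + 1530·L_3(s) + 5546·L_4(s).
Expanding and collecting terms gives f(s) = 2s⁴ + 2s³ + s² + 2s - 5.
Evaluating at s = 4: f(4) = 659.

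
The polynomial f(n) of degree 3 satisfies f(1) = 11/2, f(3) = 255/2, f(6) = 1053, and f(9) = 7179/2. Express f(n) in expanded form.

Write f(n) = an^3 + bn^2 + cn + d. Substituting each data point gives a linear system:
  a + b + c + d = 11/2
  27a + 9b + 3c + d = 255/2
  216a + 36b + 6c + d = 1053
  729a + 81b + 9c + d = 7179/2
Solving the system yields a = 5, b = -1/2, c = -2, d = 3.
So f(n) = 5n³ - (1/2)n² - 2n + 3.
Check: f(1) = 11/2. ✓

f(n) = 5n^3 - (1/2)n^2 - 2n + 3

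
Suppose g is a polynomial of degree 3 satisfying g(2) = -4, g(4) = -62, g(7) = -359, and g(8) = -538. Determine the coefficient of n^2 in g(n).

Write g(n) = an^3 + bn^2 + cn + d. Substituting each data point gives a linear system:
  8a + 4b + 2c + d = -4
  64a + 16b + 4c + d = -62
  343a + 49b + 7c + d = -359
  512a + 64b + 8c + d = -538
Solving the system yields a = -1, b = -1, c = 5, d = -2.
So g(n) = -n³ - n² + 5n - 2.
The coefficient of n^2 is -1.

-1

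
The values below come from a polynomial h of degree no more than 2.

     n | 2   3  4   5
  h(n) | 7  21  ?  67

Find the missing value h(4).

On equispaced nodes a degree-2 polynomial has vanishing third forward difference, so
  - h(2) + 3·h(3) - 3·h(4) + h(5) = 0.
Substituting the known values and solving for h(4):
  -3·h(4) = -123
  h(4) = 41.

41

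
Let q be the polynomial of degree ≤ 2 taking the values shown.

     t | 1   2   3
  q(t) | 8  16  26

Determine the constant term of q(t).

2

Write q(t) = at^2 + bt + c. Substituting each data point gives a linear system:
  a + b + c = 8
  4a + 2b + c = 16
  9a + 3b + c = 26
Solving the system yields a = 1, b = 5, c = 2.
So q(t) = t² + 5t + 2.
The constant term is 2.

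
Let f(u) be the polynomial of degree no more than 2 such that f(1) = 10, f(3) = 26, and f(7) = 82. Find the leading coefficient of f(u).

Write f(u) = au^2 + bu + c. Substituting each data point gives a linear system:
  a + b + c = 10
  9a + 3b + c = 26
  49a + 7b + c = 82
Solving the system yields a = 1, b = 4, c = 5.
So f(u) = u^2 + 4u + 5.
The leading coefficient is 1.

1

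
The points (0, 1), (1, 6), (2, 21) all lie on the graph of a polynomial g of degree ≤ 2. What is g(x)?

g(x) = 5x^2 + 1

Write g(x) = ax^2 + bx + c. Substituting each data point gives a linear system:
  c = 1
  a + b + c = 6
  4a + 2b + c = 21
Solving the system yields a = 5, b = 0, c = 1.
So g(x) = 5x^2 + 1.
Check: g(2) = 21. ✓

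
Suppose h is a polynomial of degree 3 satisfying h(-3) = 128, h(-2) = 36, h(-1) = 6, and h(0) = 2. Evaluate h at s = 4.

-474

Write h(s) = as^3 + bs^2 + cs + d. Substituting each data point gives a linear system:
  -27a + 9b - 3c + d = 128
  -8a + 4b - 2c + d = 36
  -a + b - c + d = 6
  d = 2
Solving the system yields a = -6, b = -5, c = -3, d = 2.
So h(s) = -6s^3 - 5s^2 - 3s + 2.
Then h(4) = -474.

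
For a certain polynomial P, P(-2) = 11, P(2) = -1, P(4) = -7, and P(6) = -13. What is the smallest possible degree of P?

1

Divided differences on the nodes -2, 2, 4, 6:
  order 0: 11  -1  -7  -13
  order 1: -3  -3  -3
  order 2: 0  0
  order 3: 0
The order-1 divided differences are all -3 (nonzero) and every higher order vanishes, so the data lies on a polynomial of degree exactly 1.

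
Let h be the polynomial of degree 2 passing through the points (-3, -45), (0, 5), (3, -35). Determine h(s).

h(s) = -5s^2 + (5/3)s + 5

Write h(s) = as^2 + bs + c. Substituting each data point gives a linear system:
  9a - 3b + c = -45
  c = 5
  9a + 3b + c = -35
Solving the system yields a = -5, b = 5/3, c = 5.
So h(s) = -5s^2 + (5/3)s + 5.
Check: h(3) = -35. ✓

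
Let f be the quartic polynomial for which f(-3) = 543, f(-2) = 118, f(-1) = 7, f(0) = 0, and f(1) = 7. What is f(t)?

f(t) = 5t^4 - 5t^3 + 2t^2 + 5t

Write f(t) = at^4 + bt^3 + ct^2 + dt + e. Substituting each data point gives a linear system:
  81a - 27b + 9c - 3d + e = 543
  16a - 8b + 4c - 2d + e = 118
  a - b + c - d + e = 7
  e = 0
  a + b + c + d + e = 7
Solving the system yields a = 5, b = -5, c = 2, d = 5, e = 0.
So f(t) = 5t^4 - 5t^3 + 2t^2 + 5t.
Check: f(1) = 7. ✓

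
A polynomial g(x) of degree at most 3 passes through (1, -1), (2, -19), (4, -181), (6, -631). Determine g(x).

Write g(x) = ax^3 + bx^2 + cx + d. Substituting each data point gives a linear system:
  a + b + c + d = -1
  8a + 4b + 2c + d = -19
  64a + 16b + 4c + d = -181
  216a + 36b + 6c + d = -631
Solving the system yields a = -3, b = 0, c = 3, d = -1.
So g(x) = -3x³ + 3x - 1.
Check: g(4) = -181. ✓

g(x) = -3x^3 + 3x - 1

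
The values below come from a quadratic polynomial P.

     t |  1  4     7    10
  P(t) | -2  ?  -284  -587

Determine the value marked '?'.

-89

On equispaced nodes a degree-2 polynomial has vanishing third forward difference, so
  - P(1) + 3·P(4) - 3·P(7) + P(10) = 0.
Substituting the known values and solving for P(4):
  3·P(4) = -267
  P(4) = -89.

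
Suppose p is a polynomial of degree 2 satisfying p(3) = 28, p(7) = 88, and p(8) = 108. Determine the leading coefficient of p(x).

1

Write p(x) = ax^2 + bx + c. Substituting each data point gives a linear system:
  9a + 3b + c = 28
  49a + 7b + c = 88
  64a + 8b + c = 108
Solving the system yields a = 1, b = 5, c = 4.
So p(x) = x² + 5x + 4.
The leading coefficient is 1.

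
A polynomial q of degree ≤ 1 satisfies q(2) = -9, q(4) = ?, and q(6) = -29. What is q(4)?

-19

The 2 known points determine the degree-1 polynomial uniquely.
Write q(x) = ax + b. Substituting each data point gives a linear system:
  2a + b = -9
  6a + b = -29
Solving the system yields a = -5, b = 1.
So q(x) = -5x + 1.
Then q(4) = -19.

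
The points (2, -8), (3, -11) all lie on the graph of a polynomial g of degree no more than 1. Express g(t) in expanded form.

Using the Lagrange interpolation formula with nodes 2, 3:
  L_0(t) = (t - 3) / -1
  L_1(t) = (t - 2) / 1
Then g(t) = -8·L_0(t) - 11·L_1(t).
Expanding and collecting terms gives g(t) = -3t - 2.
Check: g(2) = -8. ✓

g(t) = -3t - 2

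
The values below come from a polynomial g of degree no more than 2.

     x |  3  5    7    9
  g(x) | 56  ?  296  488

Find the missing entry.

152

On equispaced nodes a degree-2 polynomial has vanishing third forward difference, so
  - g(3) + 3·g(5) - 3·g(7) + g(9) = 0.
Substituting the known values and solving for g(5):
  3·g(5) = 456
  g(5) = 152.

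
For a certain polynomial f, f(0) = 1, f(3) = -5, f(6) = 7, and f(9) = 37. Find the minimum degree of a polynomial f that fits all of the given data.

2

Forward differences of the values at u = 0, 3, 6, 9:
  f  : 1  -5  7  37
  Δ  : -6  12  30
  Δ^2: 18  18
  Δ^3: 0
The second differences are constant (18) and nonzero, while all higher differences vanish, so the minimal degree is 2.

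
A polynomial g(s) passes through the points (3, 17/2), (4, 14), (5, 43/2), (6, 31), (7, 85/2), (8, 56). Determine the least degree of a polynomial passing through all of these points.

2

Forward differences of the values at s = 3, 4, 5, 6, 7, 8:
  g  : 17/2  14  43/2  31  85/2  56
  Δ  : 11/2  15/2  19/2  23/2  27/2
  Δ^2: 2  2  2  2
  Δ^3: 0  0  0
  Δ^4: 0  0
  Δ^5: 0
The second differences are constant (2) and nonzero, while all higher differences vanish, so the minimal degree is 2.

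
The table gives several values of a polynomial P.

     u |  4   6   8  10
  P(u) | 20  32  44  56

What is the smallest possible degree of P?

1

Forward differences of the values at u = 4, 6, 8, 10:
  P  : 20  32  44  56
  Δ  : 12  12  12
  Δ^2: 0  0
  Δ^3: 0
The first differences are constant (12) and nonzero, while all higher differences vanish, so the minimal degree is 1.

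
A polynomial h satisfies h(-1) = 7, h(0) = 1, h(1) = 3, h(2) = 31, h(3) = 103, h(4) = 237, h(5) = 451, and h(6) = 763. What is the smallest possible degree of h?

Forward differences of the values at x = -1, 0, 1, 2, 3, 4, 5, 6:
  h  : 7  1  3  31  103  237  451  763
  Δ  : -6  2  28  72  134  214  312
  Δ^2: 8  26  44  62  80  98
  Δ^3: 18  18  18  18  18
  Δ^4: 0  0  0  0
  Δ^5: 0  0  0
  Δ^6: 0  0
  Δ^7: 0
The third differences are constant (18) and nonzero, while all higher differences vanish, so the minimal degree is 3.

3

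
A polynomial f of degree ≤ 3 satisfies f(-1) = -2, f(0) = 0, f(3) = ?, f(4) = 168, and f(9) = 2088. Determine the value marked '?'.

66

The 4 known points determine the degree-3 polynomial uniquely.
Write f(x) = ax^3 + bx^2 + cx + d. Substituting each data point gives a linear system:
  -a + b - c + d = -2
  d = 0
  64a + 16b + 4c + d = 168
  729a + 81b + 9c + d = 2088
Solving the system yields a = 3, b = -1, c = -2, d = 0.
So f(x) = 3x^3 - x^2 - 2x.
Then f(3) = 66.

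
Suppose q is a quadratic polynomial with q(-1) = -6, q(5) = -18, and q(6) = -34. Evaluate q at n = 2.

6

Using the Lagrange interpolation formula with nodes -1, 5, 6:
  L_0(n) = (n - 5)(n - 6) / 42
  L_1(n) = (n + 1)(n - 6) / -6
  L_2(n) = (n + 1)(n - 5) / 7
Then q(n) = -6·L_0(n) - 18·L_1(n) - 34·L_2(n).
Expanding and collecting terms gives q(n) = -2n² + 6n + 2.
Evaluating at n = 2: q(2) = 6.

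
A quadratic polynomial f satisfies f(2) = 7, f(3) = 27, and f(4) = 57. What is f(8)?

Write f(s) = as^2 + bs + c. Substituting each data point gives a linear system:
  4a + 2b + c = 7
  9a + 3b + c = 27
  16a + 4b + c = 57
Solving the system yields a = 5, b = -5, c = -3.
So f(s) = 5s² - 5s - 3.
Then f(8) = 277.

277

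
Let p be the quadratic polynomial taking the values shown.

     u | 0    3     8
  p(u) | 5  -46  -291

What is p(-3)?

Using the Lagrange interpolation formula with nodes 0, 3, 8:
  L_0(u) = (u - 3)(u - 8) / 24
  L_1(u) = u(u - 8) / -15
  L_2(u) = u(u - 3) / 40
Then p(u) = 5·L_0(u) - 46·L_1(u) - 291·L_2(u).
Expanding and collecting terms gives p(u) = -4u^2 - 5u + 5.
Evaluating at u = -3: p(-3) = -16.

-16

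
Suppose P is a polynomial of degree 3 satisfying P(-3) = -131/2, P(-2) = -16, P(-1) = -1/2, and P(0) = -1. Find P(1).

1/2

Forward differences of the values at t = -3, -2, -1, 0:
  P  : -131/2  -16  -1/2  -1
  Δ  : 99/2  31/2  -1/2
  Δ^2: -34  -16
  Δ^3: 18
The third differences are constant, confirming degree 3.
Interpolating (Newton forward form) and evaluating at t = 1 gives P(1) = 1/2.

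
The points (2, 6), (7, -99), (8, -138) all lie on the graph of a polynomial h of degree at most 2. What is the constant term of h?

Write h(x) = ax^2 + bx + c. Substituting each data point gives a linear system:
  4a + 2b + c = 6
  49a + 7b + c = -99
  64a + 8b + c = -138
Solving the system yields a = -3, b = 6, c = 6.
So h(x) = -3x^2 + 6x + 6.
The constant term is 6.

6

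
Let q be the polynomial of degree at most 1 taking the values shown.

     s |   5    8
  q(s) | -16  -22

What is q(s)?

q(s) = -2s - 6

Write q(s) = as + b. Substituting each data point gives a linear system:
  5a + b = -16
  8a + b = -22
Solving the system yields a = -2, b = -6.
So q(s) = -2s - 6.
Check: q(8) = -22. ✓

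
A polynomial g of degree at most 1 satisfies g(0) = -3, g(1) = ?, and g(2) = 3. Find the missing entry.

The 2 known points determine the degree-1 polynomial uniquely.
Write g(x) = ax + b. Substituting each data point gives a linear system:
  b = -3
  2a + b = 3
Solving the system yields a = 3, b = -3.
So g(x) = 3x - 3.
Then g(1) = 0.

0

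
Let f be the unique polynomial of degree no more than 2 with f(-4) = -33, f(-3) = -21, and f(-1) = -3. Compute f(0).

3

Write f(x) = ax^2 + bx + c. Substituting each data point gives a linear system:
  16a - 4b + c = -33
  9a - 3b + c = -21
  a - b + c = -3
Solving the system yields a = -1, b = 5, c = 3.
So f(x) = -x² + 5x + 3.
Then f(0) = 3.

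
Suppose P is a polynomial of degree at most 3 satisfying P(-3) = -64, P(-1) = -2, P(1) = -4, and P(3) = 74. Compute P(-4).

Forward differences of the values at u = -3, -1, 1, 3:
  P  : -64  -2  -4  74
  Δ  : 62  -2  78
  Δ^2: -64  80
  Δ^3: 144
The third differences are constant, confirming degree 3.
Interpolating (Newton forward form) and evaluating at u = -4 gives P(-4) = -164.

-164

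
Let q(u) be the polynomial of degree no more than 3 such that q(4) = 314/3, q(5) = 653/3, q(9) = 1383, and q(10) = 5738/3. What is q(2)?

26/3

Using the Lagrange interpolation formula with nodes 4, 5, 9, 10:
  L_0(u) = (u - 5)(u - 9)(u - 10) / -30
  L_1(u) = (u - 4)(u - 9)(u - 10) / 20
  L_2(u) = (u - 4)(u - 5)(u - 10) / -20
  L_3(u) = (u - 4)(u - 5)(u - 9) / 30
Then q(u) = 314/3·L_0(u) + 653/3·L_1(u) + 1383·L_2(u) + 5738/3·L_3(u).
Expanding and collecting terms gives q(u) = 2u³ - (1/3)u² - 6u + 6.
Evaluating at u = 2: q(2) = 26/3.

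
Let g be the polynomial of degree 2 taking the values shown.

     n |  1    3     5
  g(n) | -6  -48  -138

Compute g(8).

-363

Write g(n) = an^2 + bn + c. Substituting each data point gives a linear system:
  a + b + c = -6
  9a + 3b + c = -48
  25a + 5b + c = -138
Solving the system yields a = -6, b = 3, c = -3.
So g(n) = -6n^2 + 3n - 3.
Then g(8) = -363.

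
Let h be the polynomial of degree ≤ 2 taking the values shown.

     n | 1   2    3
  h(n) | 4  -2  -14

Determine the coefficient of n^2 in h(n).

-3

Write h(n) = an^2 + bn + c. Substituting each data point gives a linear system:
  a + b + c = 4
  4a + 2b + c = -2
  9a + 3b + c = -14
Solving the system yields a = -3, b = 3, c = 4.
So h(n) = -3n^2 + 3n + 4.
The leading coefficient is -3.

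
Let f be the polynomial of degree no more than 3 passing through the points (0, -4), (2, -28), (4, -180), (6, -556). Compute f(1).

-6

Write f(x) = ax^3 + bx^2 + cx + d. Substituting each data point gives a linear system:
  d = -4
  8a + 4b + 2c + d = -28
  64a + 16b + 4c + d = -180
  216a + 36b + 6c + d = -556
Solving the system yields a = -2, b = -4, c = 4, d = -4.
So f(x) = -2x^3 - 4x^2 + 4x - 4.
Then f(1) = -6.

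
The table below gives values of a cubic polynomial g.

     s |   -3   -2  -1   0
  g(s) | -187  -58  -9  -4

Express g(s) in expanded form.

g(s) = 6s^3 - 4s^2 - 5s - 4

Write g(s) = as^3 + bs^2 + cs + d. Substituting each data point gives a linear system:
  -27a + 9b - 3c + d = -187
  -8a + 4b - 2c + d = -58
  -a + b - c + d = -9
  d = -4
Solving the system yields a = 6, b = -4, c = -5, d = -4.
So g(s) = 6s^3 - 4s^2 - 5s - 4.
Check: g(0) = -4. ✓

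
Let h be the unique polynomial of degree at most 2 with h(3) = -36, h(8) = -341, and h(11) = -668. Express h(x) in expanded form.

h(x) = -6x^2 + 5x + 3

Write h(x) = ax^2 + bx + c. Substituting each data point gives a linear system:
  9a + 3b + c = -36
  64a + 8b + c = -341
  121a + 11b + c = -668
Solving the system yields a = -6, b = 5, c = 3.
So h(x) = -6x^2 + 5x + 3.
Check: h(8) = -341. ✓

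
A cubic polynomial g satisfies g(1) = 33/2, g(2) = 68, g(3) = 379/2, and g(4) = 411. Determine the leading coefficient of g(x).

5

Write g(x) = ax^3 + bx^2 + cx + d. Substituting each data point gives a linear system:
  a + b + c + d = 33/2
  8a + 4b + 2c + d = 68
  27a + 9b + 3c + d = 379/2
  64a + 16b + 4c + d = 411
Solving the system yields a = 5, b = 5, c = 3/2, d = 5.
So g(x) = 5x^3 + 5x^2 + (3/2)x + 5.
The leading coefficient is 5.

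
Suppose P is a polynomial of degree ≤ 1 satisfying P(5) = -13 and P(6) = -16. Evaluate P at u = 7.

-19

Write P(u) = au + b. Substituting each data point gives a linear system:
  5a + b = -13
  6a + b = -16
Solving the system yields a = -3, b = 2.
So P(u) = -3u + 2.
Then P(7) = -19.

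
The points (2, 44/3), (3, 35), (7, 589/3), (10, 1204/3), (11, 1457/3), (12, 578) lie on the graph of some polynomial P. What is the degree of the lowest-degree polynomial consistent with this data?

Divided differences on the nodes 2, 3, 7, 10, 11, 12:
  order 0: 44/3  35  589/3  1204/3  1457/3  578
  order 1: 61/3  121/3  205/3  253/3  277/3
  order 2: 4  4  4  4
  order 3: 0  0  0
  order 4: 0  0
  order 5: 0
The order-2 divided differences are all 4 (nonzero) and every higher order vanishes, so the data lies on a polynomial of degree exactly 2.

2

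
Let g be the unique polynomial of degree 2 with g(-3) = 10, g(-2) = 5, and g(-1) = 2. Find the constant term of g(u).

Write g(u) = au^2 + bu + c. Substituting each data point gives a linear system:
  9a - 3b + c = 10
  4a - 2b + c = 5
  a - b + c = 2
Solving the system yields a = 1, b = 0, c = 1.
So g(u) = u^2 + 1.
The constant term is 1.

1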